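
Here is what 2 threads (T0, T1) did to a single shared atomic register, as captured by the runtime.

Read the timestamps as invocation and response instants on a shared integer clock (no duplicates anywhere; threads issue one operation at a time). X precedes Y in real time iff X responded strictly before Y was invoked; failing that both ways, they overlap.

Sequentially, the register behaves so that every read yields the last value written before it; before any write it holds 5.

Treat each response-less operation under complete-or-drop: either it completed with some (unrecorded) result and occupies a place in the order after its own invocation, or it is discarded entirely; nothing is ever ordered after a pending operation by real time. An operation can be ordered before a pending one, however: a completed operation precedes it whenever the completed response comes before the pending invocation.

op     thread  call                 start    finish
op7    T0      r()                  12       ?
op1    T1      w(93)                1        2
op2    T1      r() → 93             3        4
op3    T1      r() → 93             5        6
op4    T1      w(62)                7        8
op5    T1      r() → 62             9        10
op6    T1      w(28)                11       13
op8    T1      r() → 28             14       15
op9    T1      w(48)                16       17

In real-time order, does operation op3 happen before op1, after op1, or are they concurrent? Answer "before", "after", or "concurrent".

after

op3 spans [5,6], op1 spans [1,2]
resp(op1)=2 < inv(op3)=5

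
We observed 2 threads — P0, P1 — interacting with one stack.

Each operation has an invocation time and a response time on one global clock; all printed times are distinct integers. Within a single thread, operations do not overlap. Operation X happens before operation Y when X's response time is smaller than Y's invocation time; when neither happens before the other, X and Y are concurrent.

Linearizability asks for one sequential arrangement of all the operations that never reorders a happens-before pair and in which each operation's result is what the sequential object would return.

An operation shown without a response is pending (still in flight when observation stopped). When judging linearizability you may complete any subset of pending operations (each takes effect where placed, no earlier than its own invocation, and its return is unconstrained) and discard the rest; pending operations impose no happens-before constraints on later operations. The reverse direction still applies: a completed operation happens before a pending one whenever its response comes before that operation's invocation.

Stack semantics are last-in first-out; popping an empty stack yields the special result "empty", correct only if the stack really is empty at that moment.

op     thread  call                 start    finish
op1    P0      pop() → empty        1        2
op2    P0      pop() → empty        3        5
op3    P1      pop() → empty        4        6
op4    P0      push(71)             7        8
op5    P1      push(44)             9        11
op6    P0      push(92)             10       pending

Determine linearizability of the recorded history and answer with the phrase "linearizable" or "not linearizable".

one valid linearization: op1, op2, op3, op4, op5
1. op1 pop() → empty, leaving stack <>
2. op2 pop() → empty, leaving stack <>
3. op3 pop() → empty, leaving stack <>
4. op4 push(71), leaving stack <71>
5. op5 push(44), leaving stack <71,44>

linearizable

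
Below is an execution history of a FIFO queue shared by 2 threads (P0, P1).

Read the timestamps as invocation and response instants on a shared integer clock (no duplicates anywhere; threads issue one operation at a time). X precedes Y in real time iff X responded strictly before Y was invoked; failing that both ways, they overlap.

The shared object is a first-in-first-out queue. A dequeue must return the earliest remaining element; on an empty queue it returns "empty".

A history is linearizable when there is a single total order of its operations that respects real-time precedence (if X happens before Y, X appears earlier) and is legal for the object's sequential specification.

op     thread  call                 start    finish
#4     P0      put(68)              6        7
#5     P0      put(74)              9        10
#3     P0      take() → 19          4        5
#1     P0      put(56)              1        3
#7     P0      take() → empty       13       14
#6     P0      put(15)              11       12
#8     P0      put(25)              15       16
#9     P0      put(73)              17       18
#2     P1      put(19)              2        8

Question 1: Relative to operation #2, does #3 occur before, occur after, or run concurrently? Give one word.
#3 spans [4,5], #2 spans [2,8]
the intervals overlap in both directions

concurrent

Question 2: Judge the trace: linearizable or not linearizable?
already the first 14 events (up to #7's response at time 14) admit no linearization; the first 13 still do
4 orders of the 7 completed FIFO queue ops respect real time; none is legal
sample order #1, #2, #3, #4, #5, #6, #7 stalls at step 3 — #3 take() → 19 has no legal effect
sample order #1, #3, #2, #4, #5, #6, #7 stalls at step 2 — #3 take() → 19 has no legal effect

not linearizable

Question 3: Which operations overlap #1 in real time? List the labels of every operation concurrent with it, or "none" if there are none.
overlap test against #1 [1,3]: concurrent iff the interval meets 1..3
#2 [2,8]: concurrent
#3 [4,5]: after
#4 [6,7]: after
#5 [9,10]: after
#6 [11,12]: after
#7 [13,14]: after
#8 [15,16]: after
#9 [17,18]: after

#2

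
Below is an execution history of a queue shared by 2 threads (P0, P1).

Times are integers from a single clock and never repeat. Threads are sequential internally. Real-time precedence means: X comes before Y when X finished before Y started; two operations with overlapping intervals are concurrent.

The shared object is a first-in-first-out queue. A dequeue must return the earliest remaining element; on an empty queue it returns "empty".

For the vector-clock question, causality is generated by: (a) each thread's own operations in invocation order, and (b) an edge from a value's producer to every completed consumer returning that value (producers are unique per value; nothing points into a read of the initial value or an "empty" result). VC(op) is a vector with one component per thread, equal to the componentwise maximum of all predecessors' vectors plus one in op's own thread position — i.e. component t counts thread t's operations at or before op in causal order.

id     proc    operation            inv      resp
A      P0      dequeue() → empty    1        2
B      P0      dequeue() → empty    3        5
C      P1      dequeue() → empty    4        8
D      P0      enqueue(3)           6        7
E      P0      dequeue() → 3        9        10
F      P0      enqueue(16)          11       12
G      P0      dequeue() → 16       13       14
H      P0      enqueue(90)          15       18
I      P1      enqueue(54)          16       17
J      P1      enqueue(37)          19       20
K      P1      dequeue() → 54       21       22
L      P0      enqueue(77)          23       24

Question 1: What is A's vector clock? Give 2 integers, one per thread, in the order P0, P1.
Answer: (1, 0)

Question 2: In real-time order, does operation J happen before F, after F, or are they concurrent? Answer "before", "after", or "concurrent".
Answer: after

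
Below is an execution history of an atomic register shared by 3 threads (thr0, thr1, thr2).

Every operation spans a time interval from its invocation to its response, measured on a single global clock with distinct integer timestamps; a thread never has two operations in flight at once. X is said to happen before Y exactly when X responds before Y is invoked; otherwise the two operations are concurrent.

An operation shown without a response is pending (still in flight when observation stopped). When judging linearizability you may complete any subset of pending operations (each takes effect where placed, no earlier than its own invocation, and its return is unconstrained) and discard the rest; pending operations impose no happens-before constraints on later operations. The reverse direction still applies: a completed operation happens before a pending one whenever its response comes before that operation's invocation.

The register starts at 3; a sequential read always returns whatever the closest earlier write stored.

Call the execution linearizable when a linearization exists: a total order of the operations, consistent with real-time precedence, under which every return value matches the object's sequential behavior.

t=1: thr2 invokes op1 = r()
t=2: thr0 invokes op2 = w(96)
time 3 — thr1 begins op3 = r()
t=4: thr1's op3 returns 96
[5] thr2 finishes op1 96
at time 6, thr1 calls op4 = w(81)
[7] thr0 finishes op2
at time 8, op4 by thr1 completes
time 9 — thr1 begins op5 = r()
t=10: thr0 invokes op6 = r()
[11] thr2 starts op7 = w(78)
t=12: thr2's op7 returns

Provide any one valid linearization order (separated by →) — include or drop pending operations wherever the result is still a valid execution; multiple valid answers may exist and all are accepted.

step 1: op2 w(96) — value 96
step 2: op1 r() → 96 — value 96
step 3: op3 r() → 96 — value 96
step 4: op4 w(81) — value 81
step 5: op5 r() (pending, included) — value 81
step 6: op6 r() (pending, included) — value 81
step 7: op7 w(78) — value 78

op2 → op1 → op3 → op4 → op5 → op6 → op7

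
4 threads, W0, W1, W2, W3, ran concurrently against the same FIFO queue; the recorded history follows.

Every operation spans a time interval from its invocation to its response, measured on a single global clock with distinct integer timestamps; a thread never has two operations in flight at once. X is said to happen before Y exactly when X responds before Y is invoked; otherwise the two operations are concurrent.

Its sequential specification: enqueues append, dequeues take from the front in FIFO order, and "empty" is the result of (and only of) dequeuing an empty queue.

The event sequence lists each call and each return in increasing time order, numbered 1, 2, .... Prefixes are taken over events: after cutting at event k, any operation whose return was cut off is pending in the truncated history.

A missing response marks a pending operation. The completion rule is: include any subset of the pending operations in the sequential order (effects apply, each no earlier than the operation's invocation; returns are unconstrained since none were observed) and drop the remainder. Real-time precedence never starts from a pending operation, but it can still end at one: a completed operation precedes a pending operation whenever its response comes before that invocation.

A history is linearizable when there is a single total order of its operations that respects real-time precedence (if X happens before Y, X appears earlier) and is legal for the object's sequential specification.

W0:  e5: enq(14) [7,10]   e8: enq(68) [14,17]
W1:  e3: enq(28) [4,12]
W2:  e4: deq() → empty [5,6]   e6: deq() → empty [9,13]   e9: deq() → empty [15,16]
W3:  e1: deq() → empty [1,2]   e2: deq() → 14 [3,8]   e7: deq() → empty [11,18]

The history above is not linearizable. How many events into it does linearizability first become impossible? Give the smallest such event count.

18

one valid order for events 1..17 is e1, e4, e5, e2, e3, e7, e6, e9, e8:
step 1: e1 deq() → empty — queue <>
step 2: e4 deq() → empty — queue <>
step 3: e5 enq(14) — queue <14>
step 4: e2 deq() → 14 — queue <>
step 5: e3 enq(28) — queue <28>
step 6: e7 deq() (pending, included) — queue <>
step 7: e6 deq() → empty — queue <>
step 8: e9 deq() → empty — queue <>
step 9: e8 enq(68) — queue <68>
with event 18 included (e7 responding at time 18), all real-time-consistent orders fail
e.g. e1, e2, e3, e4, e5, e6, e7, e8, e9: illegal at step 2, since e2 deq() → 14 cannot apply there
e.g. e1, e2, e3, e4, e5, e6, e7, e9, e8: illegal at step 2, since e2 deq() → 14 cannot apply there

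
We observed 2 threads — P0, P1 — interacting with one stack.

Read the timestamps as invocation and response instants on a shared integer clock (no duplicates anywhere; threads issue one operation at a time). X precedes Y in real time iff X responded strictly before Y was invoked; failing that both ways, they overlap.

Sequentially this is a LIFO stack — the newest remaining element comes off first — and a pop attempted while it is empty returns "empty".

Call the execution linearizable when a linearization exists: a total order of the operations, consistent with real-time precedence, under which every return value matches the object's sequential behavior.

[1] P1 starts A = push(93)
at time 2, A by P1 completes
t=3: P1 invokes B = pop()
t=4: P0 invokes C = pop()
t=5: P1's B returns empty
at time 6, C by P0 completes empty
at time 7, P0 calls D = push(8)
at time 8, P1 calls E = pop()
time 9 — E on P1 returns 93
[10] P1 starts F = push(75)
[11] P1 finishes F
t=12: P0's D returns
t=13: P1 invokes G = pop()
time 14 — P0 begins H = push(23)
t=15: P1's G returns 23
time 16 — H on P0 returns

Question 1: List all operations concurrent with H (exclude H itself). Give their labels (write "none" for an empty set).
Answer: G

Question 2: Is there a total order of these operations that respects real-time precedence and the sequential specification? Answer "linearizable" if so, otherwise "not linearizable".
not linearizable

the violation lands at event 6, C's response at time 6: events 1..5 linearize, events 1..6 do not
2 orders of the 3 completed stack ops respect real time; none is legal
take A, B, C: step 2 already fails, because B pop() → empty cannot occur there
take A, C, B: step 2 already fails, because C pop() → empty cannot occur there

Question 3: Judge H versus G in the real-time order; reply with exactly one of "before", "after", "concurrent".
Answer: concurrent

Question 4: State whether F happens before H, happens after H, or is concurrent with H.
Answer: before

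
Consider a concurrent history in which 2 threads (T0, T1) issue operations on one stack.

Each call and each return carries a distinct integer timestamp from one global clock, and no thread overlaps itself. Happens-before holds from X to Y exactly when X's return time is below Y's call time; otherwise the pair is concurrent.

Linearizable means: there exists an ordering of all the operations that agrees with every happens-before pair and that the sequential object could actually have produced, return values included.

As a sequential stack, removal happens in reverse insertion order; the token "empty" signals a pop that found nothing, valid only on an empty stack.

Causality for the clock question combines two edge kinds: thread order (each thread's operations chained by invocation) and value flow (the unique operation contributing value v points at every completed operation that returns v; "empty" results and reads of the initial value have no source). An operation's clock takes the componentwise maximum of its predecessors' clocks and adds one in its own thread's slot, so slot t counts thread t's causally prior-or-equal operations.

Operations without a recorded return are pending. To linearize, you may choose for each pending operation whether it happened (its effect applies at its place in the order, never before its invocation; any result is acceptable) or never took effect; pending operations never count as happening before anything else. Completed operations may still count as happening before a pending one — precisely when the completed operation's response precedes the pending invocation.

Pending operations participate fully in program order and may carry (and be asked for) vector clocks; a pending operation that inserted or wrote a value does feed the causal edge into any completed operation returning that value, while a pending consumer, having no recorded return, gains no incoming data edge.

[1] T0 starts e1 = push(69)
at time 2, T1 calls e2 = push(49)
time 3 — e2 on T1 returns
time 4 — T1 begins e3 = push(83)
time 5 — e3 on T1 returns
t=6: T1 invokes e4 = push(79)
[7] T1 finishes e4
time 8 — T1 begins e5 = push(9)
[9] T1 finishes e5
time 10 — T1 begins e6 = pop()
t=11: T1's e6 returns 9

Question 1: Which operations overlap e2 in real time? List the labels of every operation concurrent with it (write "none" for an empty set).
Answer: e1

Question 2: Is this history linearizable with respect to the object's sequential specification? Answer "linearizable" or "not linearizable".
witness order: e1, e2, e3, e4, e5, e6
step 1: e1 push(69) (pending, included) — stack <69>
step 2: e2 push(49) — stack <69,49>
step 3: e3 push(83) — stack <69,49,83>
step 4: e4 push(79) — stack <69,49,83,79>
step 5: e5 push(9) — stack <69,49,83,79,9>
step 6: e6 pop() → 9 — stack <69,49,83,79>

linearizable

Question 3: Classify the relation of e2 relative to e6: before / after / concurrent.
Answer: before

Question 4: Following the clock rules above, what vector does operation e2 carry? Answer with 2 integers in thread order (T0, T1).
Answer: (0, 1)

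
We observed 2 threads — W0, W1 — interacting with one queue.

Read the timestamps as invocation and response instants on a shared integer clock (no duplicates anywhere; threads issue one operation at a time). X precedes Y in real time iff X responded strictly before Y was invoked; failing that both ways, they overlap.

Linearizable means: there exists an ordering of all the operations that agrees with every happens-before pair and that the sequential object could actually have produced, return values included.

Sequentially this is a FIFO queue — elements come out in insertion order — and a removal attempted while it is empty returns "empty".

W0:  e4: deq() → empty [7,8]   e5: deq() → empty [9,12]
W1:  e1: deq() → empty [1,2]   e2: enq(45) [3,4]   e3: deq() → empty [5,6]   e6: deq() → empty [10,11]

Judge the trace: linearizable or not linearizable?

events 1..5 are fine; event 6 — the response of e3 at time 6 — makes the prefix non-linearizable
exhaustive check: the 3 completed queue ops admit one real-time order; illegal
sample order e1, e2, e3 stalls at step 3 — e3 deq() → empty has no legal effect

not linearizable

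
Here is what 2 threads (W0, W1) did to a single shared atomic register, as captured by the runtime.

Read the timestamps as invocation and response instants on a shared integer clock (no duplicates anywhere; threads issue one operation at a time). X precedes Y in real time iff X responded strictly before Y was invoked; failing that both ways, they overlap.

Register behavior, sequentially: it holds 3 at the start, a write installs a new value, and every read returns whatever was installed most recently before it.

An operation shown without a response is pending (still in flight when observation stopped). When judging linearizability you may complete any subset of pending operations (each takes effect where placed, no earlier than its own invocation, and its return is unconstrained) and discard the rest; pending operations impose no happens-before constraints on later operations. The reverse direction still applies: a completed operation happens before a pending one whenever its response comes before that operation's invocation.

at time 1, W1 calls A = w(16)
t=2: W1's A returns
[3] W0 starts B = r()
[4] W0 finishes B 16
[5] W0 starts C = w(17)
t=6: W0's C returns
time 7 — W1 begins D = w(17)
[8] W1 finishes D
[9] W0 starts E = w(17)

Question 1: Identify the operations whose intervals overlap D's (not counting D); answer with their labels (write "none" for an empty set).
none

D runs from 7 to 8; window-overlapping ops are concurrent
A [1,2]: before
B [3,4]: before
C [5,6]: before
E [9,…): after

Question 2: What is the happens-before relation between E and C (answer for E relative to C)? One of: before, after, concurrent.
after

E spans [9,…), C spans [5,6]
resp(C)=6 < inv(E)=9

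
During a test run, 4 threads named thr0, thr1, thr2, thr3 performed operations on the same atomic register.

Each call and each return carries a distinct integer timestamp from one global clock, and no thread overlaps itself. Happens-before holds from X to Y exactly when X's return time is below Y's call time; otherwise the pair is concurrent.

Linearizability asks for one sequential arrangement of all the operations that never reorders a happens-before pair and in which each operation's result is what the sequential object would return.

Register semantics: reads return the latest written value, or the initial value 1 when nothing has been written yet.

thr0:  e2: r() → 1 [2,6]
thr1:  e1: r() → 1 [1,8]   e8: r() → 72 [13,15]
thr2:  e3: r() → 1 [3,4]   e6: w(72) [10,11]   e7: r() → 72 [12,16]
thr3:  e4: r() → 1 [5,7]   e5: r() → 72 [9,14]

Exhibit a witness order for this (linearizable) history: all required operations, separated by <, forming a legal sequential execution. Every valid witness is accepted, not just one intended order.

1. e1 r() → 1, leaving value 1
2. e2 r() → 1, leaving value 1
3. e3 r() → 1, leaving value 1
4. e4 r() → 1, leaving value 1
5. e6 w(72), leaving value 72
6. e5 r() → 72, leaving value 72
7. e7 r() → 72, leaving value 72
8. e8 r() → 72, leaving value 72

e1 < e2 < e3 < e4 < e6 < e5 < e7 < e8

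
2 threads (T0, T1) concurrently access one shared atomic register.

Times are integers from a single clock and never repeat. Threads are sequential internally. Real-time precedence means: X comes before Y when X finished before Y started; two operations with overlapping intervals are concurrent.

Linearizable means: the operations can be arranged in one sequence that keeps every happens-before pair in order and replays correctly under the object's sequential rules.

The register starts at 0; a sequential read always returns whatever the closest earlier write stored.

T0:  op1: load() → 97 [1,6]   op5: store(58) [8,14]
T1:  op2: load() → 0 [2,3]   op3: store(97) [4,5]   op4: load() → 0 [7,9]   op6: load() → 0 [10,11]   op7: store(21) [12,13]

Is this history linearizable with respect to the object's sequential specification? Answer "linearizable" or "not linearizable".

already the first 9 events (up to op4's response at time 9) admit no linearization; the first 8 still do
checked exhaustively: 3 real-time-consistent orders of 4 completed operations, zero legal atomic register replays
completion choices over the 1 pending operation (op5) were checked; none helps
e.g. op1, op2, op3, op4 (pending dropped): illegal at step 1, since op1 load() → 97 cannot apply there
e.g. op2, op1, op3, op4 (pending dropped): illegal at step 2, since op1 load() → 97 cannot apply there

not linearizable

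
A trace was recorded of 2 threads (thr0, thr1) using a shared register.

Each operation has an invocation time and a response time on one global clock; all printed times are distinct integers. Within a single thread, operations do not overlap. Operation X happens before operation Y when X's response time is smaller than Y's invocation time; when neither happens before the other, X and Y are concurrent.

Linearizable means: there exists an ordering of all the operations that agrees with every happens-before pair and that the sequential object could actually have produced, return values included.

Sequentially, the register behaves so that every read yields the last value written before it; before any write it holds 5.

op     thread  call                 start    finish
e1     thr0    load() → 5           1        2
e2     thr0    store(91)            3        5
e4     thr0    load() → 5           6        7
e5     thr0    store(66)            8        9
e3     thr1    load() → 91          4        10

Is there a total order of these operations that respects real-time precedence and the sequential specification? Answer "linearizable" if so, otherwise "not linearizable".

cut after 6 events: linearizable; cut after 7 events (e4 responds, time 7): not linearizable
a single order respects real time; the 3 completed register operations fail replay along it
no escape via the 1 pending operation (e3): every completion choice fails
sample order e1, e2, e4 (pending dropped) stalls at step 3 — e4 load() → 5 has no legal effect

not linearizable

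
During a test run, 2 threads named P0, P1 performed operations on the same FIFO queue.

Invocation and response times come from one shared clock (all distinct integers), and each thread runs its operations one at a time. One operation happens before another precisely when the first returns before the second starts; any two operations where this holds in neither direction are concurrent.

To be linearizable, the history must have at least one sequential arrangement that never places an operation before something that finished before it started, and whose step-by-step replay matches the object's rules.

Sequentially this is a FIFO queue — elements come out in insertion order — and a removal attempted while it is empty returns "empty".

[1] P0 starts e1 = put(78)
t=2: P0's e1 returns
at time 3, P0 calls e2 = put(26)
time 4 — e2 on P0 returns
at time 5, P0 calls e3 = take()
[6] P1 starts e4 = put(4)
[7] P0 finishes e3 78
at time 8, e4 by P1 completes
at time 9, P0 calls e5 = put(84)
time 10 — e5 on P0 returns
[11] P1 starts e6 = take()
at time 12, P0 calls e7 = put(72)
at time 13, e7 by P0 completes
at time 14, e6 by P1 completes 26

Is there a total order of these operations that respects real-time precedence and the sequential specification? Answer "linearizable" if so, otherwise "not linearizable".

linearizable

witness order: e1, e2, e3, e4, e5, e6, e7
step 1: e1 put(78) — queue <78>
step 2: e2 put(26) — queue <78,26>
step 3: e3 take() → 78 — queue <26>
step 4: e4 put(4) — queue <26,4>
step 5: e5 put(84) — queue <26,4,84>
step 6: e6 take() → 26 — queue <4,84>
step 7: e7 put(72) — queue <4,84,72>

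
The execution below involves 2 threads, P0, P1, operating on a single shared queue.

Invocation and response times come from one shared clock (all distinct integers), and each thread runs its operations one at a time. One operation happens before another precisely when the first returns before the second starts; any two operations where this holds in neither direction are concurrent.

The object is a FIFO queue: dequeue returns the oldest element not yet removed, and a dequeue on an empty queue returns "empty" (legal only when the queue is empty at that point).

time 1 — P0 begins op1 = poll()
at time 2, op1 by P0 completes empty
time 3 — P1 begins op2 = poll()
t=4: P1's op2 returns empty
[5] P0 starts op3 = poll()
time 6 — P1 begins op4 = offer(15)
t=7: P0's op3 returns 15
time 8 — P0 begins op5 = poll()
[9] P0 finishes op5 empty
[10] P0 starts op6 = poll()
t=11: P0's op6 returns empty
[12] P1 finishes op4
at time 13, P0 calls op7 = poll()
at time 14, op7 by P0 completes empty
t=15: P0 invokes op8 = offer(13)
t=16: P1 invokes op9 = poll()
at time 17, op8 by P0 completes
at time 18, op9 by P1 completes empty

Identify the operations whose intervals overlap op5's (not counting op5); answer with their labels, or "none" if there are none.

op5 spans [8,9]: anything still running between times 8 and 9 counts as concurrent
op1 [1,2]: before
op2 [3,4]: before
op3 [5,7]: before
op4 [6,12]: concurrent
op6 [10,11]: after
op7 [13,14]: after
op8 [15,17]: after
op9 [16,18]: after

op4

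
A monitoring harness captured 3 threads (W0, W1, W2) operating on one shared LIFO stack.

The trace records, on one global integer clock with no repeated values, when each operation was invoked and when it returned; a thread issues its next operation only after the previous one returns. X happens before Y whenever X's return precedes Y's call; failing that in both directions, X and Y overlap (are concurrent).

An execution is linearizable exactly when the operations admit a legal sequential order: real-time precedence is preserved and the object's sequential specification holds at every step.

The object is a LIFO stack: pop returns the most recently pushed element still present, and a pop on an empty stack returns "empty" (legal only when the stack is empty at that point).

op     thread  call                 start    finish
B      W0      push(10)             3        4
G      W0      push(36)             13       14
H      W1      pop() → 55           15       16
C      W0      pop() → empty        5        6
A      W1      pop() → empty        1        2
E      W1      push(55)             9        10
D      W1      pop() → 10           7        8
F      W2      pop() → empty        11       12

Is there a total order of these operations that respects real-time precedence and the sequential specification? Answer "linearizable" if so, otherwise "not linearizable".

not linearizable

the violation lands at event 6, C's response at time 6: events 1..5 linearize, events 1..6 do not
one real-time candidate order over the 3 completed operations — the LIFO stack replay rejects it
for example A, B, C fails at step 3: C pop() → empty is not legal there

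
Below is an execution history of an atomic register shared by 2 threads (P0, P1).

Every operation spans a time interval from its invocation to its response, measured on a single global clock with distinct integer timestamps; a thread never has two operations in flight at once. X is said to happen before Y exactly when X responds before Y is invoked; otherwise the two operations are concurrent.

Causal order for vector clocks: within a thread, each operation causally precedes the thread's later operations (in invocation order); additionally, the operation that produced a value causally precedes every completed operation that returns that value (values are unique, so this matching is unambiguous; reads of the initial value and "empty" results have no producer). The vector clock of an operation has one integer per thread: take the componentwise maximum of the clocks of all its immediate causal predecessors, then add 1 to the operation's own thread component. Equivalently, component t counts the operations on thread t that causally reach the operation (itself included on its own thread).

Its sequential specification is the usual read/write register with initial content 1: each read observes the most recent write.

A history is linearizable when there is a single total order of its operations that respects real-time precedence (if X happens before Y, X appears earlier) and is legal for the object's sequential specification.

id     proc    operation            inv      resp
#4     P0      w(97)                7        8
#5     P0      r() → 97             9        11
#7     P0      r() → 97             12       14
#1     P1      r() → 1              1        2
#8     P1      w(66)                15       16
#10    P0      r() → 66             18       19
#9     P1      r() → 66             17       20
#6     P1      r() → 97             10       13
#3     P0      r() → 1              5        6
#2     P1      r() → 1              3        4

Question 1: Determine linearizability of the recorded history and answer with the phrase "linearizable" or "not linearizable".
a witness: #1, #2, #3, #4, #5, #6, #7, #8, #9, #10
step 1: #1 r() → 1 — value 1
step 2: #2 r() → 1 — value 1
step 3: #3 r() → 1 — value 1
step 4: #4 w(97) — value 97
step 5: #5 r() → 97 — value 97
step 6: #6 r() → 97 — value 97
step 7: #7 r() → 97 — value 97
step 8: #8 w(66) — value 66
step 9: #9 r() → 66 — value 66
step 10: #10 r() → 66 — value 66

linearizable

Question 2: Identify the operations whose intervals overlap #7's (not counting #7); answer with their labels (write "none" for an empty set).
concurrent with #7 ([12,14]): every op whose interval crosses 12..14
#1 [1,2]: before
#2 [3,4]: before
#3 [5,6]: before
#4 [7,8]: before
#5 [9,11]: before
#6 [10,13]: concurrent
#8 [15,16]: after
#9 [17,20]: after
#10 [18,19]: after

#6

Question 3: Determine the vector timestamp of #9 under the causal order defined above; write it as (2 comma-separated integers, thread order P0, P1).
VC(#1, invoked at 1): no causal predecessors; +1 on P1 → (0, 1)
VC(#3, invoked at 5): no causal predecessors; +1 on P0 → (1, 0)
merge at #2 (invoked 3): VC(#1)=(0, 1), own-thread bump on P1 → (0, 2)
merge at #4 (invoked 7): VC(#3)=(1, 0), own-thread bump on P0 → (2, 0)
merge at #5 (invoked 9): VC(#4)=(2, 0), own-thread bump on P0 → (3, 0)
merge at #7 (invoked 12): VC(#4)=(2, 0), VC(#5)=(3, 0), own-thread bump on P0 → (4, 0)
merge at #6 (invoked 10): VC(#2)=(0, 2), VC(#4)=(2, 0), own-thread bump on P1 → (2, 3)
merge at #8 (invoked 15): VC(#6)=(2, 3), own-thread bump on P1 → (2, 4)
merge at #9 (invoked 17): VC(#8)=(2, 4), own-thread bump on P1 → (2, 5)
merge at #10 (invoked 18): VC(#7)=(4, 0), VC(#8)=(2, 4), own-thread bump on P0 → (5, 4)
target: VC(#9) = (2, 5)

(2, 5)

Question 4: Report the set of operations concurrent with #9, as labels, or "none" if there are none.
#9 runs from 17 to 20; window-overlapping ops are concurrent
#1 [1,2]: before
#2 [3,4]: before
#3 [5,6]: before
#4 [7,8]: before
#5 [9,11]: before
#6 [10,13]: before
#7 [12,14]: before
#8 [15,16]: before
#10 [18,19]: concurrent

#10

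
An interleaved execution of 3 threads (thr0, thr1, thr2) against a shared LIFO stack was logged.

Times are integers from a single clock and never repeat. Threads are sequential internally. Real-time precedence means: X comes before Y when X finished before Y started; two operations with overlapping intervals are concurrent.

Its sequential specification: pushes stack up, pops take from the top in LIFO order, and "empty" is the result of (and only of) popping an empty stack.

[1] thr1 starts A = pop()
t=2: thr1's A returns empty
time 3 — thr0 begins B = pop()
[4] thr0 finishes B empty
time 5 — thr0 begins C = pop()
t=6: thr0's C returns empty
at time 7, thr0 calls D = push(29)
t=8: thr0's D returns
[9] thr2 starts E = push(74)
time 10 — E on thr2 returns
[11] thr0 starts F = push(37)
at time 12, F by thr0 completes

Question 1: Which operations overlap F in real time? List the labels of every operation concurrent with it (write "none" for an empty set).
none

F spans [11,12]: anything still running between times 11 and 12 counts as concurrent
A [1,2]: before
B [3,4]: before
C [5,6]: before
D [7,8]: before
E [9,10]: before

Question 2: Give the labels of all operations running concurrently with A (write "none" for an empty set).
none

concurrent with A ([1,2]): every op whose interval crosses 1..2
B [3,4]: after
C [5,6]: after
D [7,8]: after
E [9,10]: after
F [11,12]: after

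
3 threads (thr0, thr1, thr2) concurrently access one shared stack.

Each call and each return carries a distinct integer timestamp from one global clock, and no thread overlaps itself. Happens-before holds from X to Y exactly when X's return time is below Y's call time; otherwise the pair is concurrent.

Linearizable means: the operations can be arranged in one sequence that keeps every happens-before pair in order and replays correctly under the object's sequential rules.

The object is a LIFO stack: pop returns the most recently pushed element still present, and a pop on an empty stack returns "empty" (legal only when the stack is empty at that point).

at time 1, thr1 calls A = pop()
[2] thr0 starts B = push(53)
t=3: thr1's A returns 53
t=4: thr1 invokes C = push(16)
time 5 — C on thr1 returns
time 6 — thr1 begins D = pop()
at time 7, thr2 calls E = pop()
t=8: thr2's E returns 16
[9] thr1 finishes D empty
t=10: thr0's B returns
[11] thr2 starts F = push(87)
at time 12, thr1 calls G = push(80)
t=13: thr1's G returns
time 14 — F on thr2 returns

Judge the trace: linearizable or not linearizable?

one valid linearization: B, A, C, E, D, F, G
1. B push(53), leaving stack <53>
2. A pop() → 53, leaving stack <>
3. C push(16), leaving stack <16>
4. E pop() → 16, leaving stack <>
5. D pop() → empty, leaving stack <>
6. F push(87), leaving stack <87>
7. G push(80), leaving stack <87,80>

linearizable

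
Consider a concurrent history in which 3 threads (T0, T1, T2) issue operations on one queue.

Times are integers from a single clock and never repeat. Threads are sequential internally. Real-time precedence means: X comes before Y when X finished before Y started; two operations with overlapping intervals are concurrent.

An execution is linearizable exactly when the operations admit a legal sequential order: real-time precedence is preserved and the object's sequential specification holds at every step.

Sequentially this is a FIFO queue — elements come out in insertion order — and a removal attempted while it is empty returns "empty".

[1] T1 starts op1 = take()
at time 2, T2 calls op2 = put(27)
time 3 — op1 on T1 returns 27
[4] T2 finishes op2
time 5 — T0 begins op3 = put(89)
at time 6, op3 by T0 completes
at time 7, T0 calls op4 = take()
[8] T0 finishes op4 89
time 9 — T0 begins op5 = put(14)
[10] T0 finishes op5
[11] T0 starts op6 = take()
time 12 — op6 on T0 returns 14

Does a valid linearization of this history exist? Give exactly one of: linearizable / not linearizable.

a witness: op2, op1, op3, op4, op5, op6
step 1: op2 put(27) — queue <27>
step 2: op1 take() → 27 — queue <>
step 3: op3 put(89) — queue <89>
step 4: op4 take() → 89 — queue <>
step 5: op5 put(14) — queue <14>
step 6: op6 take() → 14 — queue <>

linearizable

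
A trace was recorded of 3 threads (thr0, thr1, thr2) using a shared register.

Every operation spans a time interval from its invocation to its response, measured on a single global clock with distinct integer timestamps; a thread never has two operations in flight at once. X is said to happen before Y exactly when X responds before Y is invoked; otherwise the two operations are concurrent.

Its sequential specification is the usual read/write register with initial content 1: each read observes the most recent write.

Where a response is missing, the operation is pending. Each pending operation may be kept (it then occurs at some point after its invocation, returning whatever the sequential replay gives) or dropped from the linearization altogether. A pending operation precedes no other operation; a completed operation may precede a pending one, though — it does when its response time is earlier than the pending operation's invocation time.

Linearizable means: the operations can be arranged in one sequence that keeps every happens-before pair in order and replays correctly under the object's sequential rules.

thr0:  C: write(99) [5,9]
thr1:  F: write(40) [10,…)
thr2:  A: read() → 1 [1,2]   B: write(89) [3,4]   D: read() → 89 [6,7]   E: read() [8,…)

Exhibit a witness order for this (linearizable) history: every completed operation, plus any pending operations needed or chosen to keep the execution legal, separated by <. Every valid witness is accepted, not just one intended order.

1. A read() → 1, leaving value 1
2. B write(89), leaving value 89
3. D read() → 89, leaving value 89
4. C write(99), leaving value 99

A < B < D < C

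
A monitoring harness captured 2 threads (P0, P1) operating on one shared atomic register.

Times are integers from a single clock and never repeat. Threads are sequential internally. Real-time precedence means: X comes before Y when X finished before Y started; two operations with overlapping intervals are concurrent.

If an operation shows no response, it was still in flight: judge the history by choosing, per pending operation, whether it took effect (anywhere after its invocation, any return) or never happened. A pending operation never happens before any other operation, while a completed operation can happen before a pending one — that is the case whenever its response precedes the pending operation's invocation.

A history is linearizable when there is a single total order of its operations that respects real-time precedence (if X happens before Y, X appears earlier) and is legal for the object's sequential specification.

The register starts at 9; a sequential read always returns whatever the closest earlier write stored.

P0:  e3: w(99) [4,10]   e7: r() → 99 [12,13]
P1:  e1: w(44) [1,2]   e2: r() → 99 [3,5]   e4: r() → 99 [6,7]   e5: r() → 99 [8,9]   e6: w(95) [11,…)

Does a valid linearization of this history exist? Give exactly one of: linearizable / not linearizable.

linearizable

a witness: e1, e3, e2, e4, e5, e7
1. e1 w(44), leaving value 44
2. e3 w(99), leaving value 99
3. e2 r() → 99, leaving value 99
4. e4 r() → 99, leaving value 99
5. e5 r() → 99, leaving value 99
6. e7 r() → 99, leaving value 99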